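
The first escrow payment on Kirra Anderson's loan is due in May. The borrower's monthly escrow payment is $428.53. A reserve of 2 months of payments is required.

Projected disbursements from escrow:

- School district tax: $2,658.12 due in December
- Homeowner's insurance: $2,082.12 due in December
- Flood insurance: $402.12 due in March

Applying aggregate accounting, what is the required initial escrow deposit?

Cushion = 2 × $428.53 = $857.06
Trial balance (start $0, +$428.53 each month, − disbursements):
  May: +$428.53 → $428.53
  Jun: +$428.53 → $857.06
  Jul: +$428.53 → $1,285.59
  Aug: +$428.53 → $1,714.12
  Sep: +$428.53 → $2,142.65
  Oct: +$428.53 → $2,571.18
  Nov: +$428.53 → $2,999.71
  Dec: +$428.53 − $4,740.24 → -$1,312.00
  Jan: +$428.53 → -$883.47
  Feb: +$428.53 → -$454.94
  Mar: +$428.53 − $402.12 → -$428.53
  Apr: +$428.53 → $0.00
Lowest trial balance = -$1,312.00 (Dec)
Initial deposit = cushion − low point = $857.06 − (-$1,312.00) = $2,169.06

$2,169.06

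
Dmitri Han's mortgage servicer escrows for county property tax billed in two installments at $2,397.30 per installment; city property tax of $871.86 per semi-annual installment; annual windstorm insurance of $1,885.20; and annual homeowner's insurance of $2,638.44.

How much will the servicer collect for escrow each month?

$921.83

County property tax: $2,397.30 × 2 = $4,794.60/yr
City property tax: $871.86 × 2 = $1,743.72/yr
Windstorm insurance: $1,885.20/yr
Homeowner's insurance: $2,638.44/yr
Total annual escrow = $4,794.60 + $1,743.72 + $1,885.20 + $2,638.44 = $11,061.96
Monthly escrow = $11,061.96 ÷ 12 = $921.83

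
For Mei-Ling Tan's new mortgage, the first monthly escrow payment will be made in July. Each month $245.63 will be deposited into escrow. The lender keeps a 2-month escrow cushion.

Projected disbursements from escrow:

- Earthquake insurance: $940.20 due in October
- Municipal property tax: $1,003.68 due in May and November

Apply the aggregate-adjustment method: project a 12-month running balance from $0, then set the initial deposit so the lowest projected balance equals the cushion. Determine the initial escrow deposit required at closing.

Cushion = 2 × $245.63 = $491.26
Trial balance (start $0, +$245.63 each month, − disbursements):
  Jul: +$245.63 → $245.63
  Aug: +$245.63 → $491.26
  Sep: +$245.63 → $736.89
  Oct: +$245.63 − $940.20 → $42.32
  Nov: +$245.63 − $1,003.68 → -$715.73
  Dec: +$245.63 → -$470.10
  Jan: +$245.63 → -$224.47
  Feb: +$245.63 → $21.16
  Mar: +$245.63 → $266.79
  Apr: +$245.63 → $512.42
  May: +$245.63 − $1,003.68 → -$245.63
  Jun: +$245.63 → $0.00
Lowest trial balance = -$715.73 (Nov)
Initial deposit = cushion − low point = $491.26 − (-$715.73) = $1,206.99

$1,206.99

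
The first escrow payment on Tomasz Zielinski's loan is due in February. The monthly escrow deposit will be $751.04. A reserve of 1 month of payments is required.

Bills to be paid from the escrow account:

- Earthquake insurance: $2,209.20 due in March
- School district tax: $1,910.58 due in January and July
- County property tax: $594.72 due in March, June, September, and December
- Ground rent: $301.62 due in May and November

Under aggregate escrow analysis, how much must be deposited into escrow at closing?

$2,052.88

Cushion = 1 × $751.04 = $751.04
Trial balance (start $0, +$751.04 each month, − disbursements):
  Feb: +$751.04 → $751.04
  Mar: +$751.04 − $2,803.92 → -$1,301.84
  Apr: +$751.04 → -$550.80
  May: +$751.04 − $301.62 → -$101.38
  Jun: +$751.04 − $594.72 → $54.94
  Jul: +$751.04 − $1,910.58 → -$1,104.60
  Aug: +$751.04 → -$353.56
  Sep: +$751.04 − $594.72 → -$197.24
  Oct: +$751.04 → $553.80
  Nov: +$751.04 − $301.62 → $1,003.22
  Dec: +$751.04 − $594.72 → $1,159.54
  Jan: +$751.04 − $1,910.58 → $0.00
Lowest trial balance = -$1,301.84 (Mar)
Initial deposit = cushion − low point = $751.04 − (-$1,301.84) = $2,052.88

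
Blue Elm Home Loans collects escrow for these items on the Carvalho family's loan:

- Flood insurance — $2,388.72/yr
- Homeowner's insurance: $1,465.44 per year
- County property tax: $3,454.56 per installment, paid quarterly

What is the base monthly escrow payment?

$1,472.70

Flood insurance: $2,388.72/yr
Homeowner's insurance: $1,465.44/yr
County property tax: $3,454.56 × 4 = $13,818.24/yr
Total annual escrow = $2,388.72 + $1,465.44 + $13,818.24 = $17,672.40
Monthly escrow = $17,672.40 ÷ 12 = $1,472.70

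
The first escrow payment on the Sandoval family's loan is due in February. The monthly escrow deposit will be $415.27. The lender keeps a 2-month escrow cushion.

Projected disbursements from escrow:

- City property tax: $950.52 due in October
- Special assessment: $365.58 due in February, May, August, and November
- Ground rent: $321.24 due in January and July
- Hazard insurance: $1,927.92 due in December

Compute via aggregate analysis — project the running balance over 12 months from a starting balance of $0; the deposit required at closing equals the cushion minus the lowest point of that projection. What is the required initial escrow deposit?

Cushion = 2 × $415.27 = $830.54
Trial balance (start $0, +$415.27 each month, − disbursements):
  Feb: +$415.27 − $365.58 → $49.69
  Mar: +$415.27 → $464.96
  Apr: +$415.27 → $880.23
  May: +$415.27 − $365.58 → $929.92
  Jun: +$415.27 → $1,345.19
  Jul: +$415.27 − $321.24 → $1,439.22
  Aug: +$415.27 − $365.58 → $1,488.91
  Sep: +$415.27 → $1,904.18
  Oct: +$415.27 − $950.52 → $1,368.93
  Nov: +$415.27 − $365.58 → $1,418.62
  Dec: +$415.27 − $1,927.92 → -$94.03
  Jan: +$415.27 − $321.24 → $0.00
Lowest trial balance = -$94.03 (Dec)
Initial deposit = cushion − low point = $830.54 − (-$94.03) = $924.57

$924.57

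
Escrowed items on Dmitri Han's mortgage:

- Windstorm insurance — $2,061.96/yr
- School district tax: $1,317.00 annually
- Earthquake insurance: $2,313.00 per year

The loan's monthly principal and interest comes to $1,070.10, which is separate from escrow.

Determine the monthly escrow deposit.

Windstorm insurance — $2,061.96
School district tax — $1,317.00
Earthquake insurance — $2,313.00
Annual escrow total = $2,061.96 + $1,317.00 + $2,313.00 = $5,691.96
Monthly escrow = $5,691.96 / 12 = $474.33

$474.33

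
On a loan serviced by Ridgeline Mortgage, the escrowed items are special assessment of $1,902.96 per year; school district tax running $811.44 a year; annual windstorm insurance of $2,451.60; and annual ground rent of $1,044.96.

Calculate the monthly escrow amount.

$517.58

Special assessment: $1,902.96 per year
School district tax: $811.44 per year
Windstorm insurance: $2,451.60 per year
Ground rent: $1,044.96 per year
Total per year = $1,902.96 + $811.44 + $2,451.60 + $1,044.96 = $6,210.96
Monthly = $6,210.96 / 12 = $517.58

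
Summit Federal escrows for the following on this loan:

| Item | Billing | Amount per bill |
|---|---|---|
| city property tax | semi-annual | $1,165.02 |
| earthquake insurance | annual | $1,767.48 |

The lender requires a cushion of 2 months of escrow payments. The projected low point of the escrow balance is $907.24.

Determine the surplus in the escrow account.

$224.32

City property tax: $1,165.02 × 2 = $2,330.04 per year
Earthquake insurance: $1,767.48 per year
Total annual escrow = $2,330.04 + $1,767.48 = $4,097.52
Monthly = $4,097.52 / 12 = $341.46
Required cushion = 2 × $341.46 = $682.92
Surplus = $907.24 − $682.92 = $224.32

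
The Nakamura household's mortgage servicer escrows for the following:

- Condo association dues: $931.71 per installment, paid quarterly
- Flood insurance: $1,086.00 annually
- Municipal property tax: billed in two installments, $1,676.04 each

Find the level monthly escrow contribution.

Condo association dues — $931.71 × 4 = $3,726.84
Flood insurance — $1,086.00
Municipal property tax — $1,676.04 × 2 = $3,352.08
Combined annual = $8,164.92
Per month = $8,164.92 / 12 = $680.41

$680.41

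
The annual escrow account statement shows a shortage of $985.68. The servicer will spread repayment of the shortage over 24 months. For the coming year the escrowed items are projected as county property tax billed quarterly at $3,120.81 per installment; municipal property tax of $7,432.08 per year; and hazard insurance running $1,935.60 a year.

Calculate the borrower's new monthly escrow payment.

County property tax: $3,120.81 × 4 = $12,483.24/yr
Municipal property tax: $7,432.08/yr
Hazard insurance: $1,935.60/yr
Annual escrow total = $12,483.24 + $7,432.08 + $1,935.60 = $21,850.92
Monthly = $21,850.92 / 12 = $1,820.91
Monthly shortage recovery: $985.68 / 24 = $41.07
New monthly escrow = $1,820.91 + $41.07 = $1,861.98

$1,861.98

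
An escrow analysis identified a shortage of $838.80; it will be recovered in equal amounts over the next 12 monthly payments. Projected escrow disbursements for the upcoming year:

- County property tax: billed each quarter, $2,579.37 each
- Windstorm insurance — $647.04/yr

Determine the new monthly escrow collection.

County property tax = $2,579.37 × 4 = $10,317.48 annually
Windstorm insurance = $647.04 annually
Annual escrow total = $10,317.48 + $647.04 = $10,964.52
Monthly escrow = $10,964.52 / 12 = $913.71
Shortage spread = $838.80 / 12 = $69.90/mo
Adjusted monthly = $913.71 + $69.90 = $983.61

$983.61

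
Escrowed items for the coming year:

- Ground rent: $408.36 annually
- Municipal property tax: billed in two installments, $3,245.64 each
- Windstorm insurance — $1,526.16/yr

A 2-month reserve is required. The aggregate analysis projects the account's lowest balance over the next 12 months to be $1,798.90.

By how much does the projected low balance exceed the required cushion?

$394.60

Ground rent: $408.36/yr
Municipal property tax: $3,245.64 × 2 = $6,491.28/yr
Windstorm insurance: $1,526.16/yr
Yearly total = $8,425.80
Base monthly escrow = $8,425.80 ÷ 12 = $702.15
Required reserve = 2 × $702.15 = $1,404.30
Surplus = $1,798.90 − $1,404.30 = $394.60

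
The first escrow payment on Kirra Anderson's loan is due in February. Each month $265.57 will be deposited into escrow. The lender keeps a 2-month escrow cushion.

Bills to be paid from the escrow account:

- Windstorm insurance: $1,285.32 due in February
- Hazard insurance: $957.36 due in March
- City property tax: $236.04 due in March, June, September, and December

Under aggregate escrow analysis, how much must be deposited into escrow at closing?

Cushion = 2 × $265.57 = $531.14
Trial balance (start $0, +$265.57 each month, − disbursements):
  Feb: +$265.57 − $1,285.32 → -$1,019.75
  Mar: +$265.57 − $1,193.40 → -$1,947.58
  Apr: +$265.57 → -$1,682.01
  May: +$265.57 → -$1,416.44
  Jun: +$265.57 − $236.04 → -$1,386.91
  Jul: +$265.57 → -$1,121.34
  Aug: +$265.57 → -$855.77
  Sep: +$265.57 − $236.04 → -$826.24
  Oct: +$265.57 → -$560.67
  Nov: +$265.57 → -$295.10
  Dec: +$265.57 − $236.04 → -$265.57
  Jan: +$265.57 → $0.00
Lowest trial balance = -$1,947.58 (Mar)
Initial deposit = cushion − low point = $531.14 − (-$1,947.58) = $2,478.72

$2,478.72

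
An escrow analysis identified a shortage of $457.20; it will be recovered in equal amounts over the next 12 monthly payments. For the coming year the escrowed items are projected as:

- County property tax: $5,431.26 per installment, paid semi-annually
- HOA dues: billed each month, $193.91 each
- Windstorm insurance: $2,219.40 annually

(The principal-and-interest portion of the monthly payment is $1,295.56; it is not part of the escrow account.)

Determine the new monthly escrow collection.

$1,322.17

County property tax — $5,431.26 × 2 = $10,862.52 annually
HOA dues — $193.91 × 12 = $2,326.92 annually
Windstorm insurance — $2,219.40 annually
Combined annual = $15,408.84
Monthly = $15,408.84 / 12 = $1,284.07
Shortage per month = $457.20 ÷ 12 = $38.10
Adjusted monthly = $1,284.07 + $38.10 = $1,322.17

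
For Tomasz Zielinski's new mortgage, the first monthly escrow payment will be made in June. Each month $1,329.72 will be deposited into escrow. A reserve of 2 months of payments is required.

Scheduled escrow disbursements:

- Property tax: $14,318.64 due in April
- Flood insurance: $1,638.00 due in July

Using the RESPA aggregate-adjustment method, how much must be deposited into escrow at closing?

$3,989.16

Cushion = 2 × $1,329.72 = $2,659.44
Trial balance (start $0, +$1,329.72 each month, − disbursements):
  Jun: +$1,329.72 → $1,329.72
  Jul: +$1,329.72 − $1,638.00 → $1,021.44
  Aug: +$1,329.72 → $2,351.16
  Sep: +$1,329.72 → $3,680.88
  Oct: +$1,329.72 → $5,010.60
  Nov: +$1,329.72 → $6,340.32
  Dec: +$1,329.72 → $7,670.04
  Jan: +$1,329.72 → $8,999.76
  Feb: +$1,329.72 → $10,329.48
  Mar: +$1,329.72 → $11,659.20
  Apr: +$1,329.72 − $14,318.64 → -$1,329.72
  May: +$1,329.72 → $0.00
Lowest trial balance = -$1,329.72 (Apr)
Initial deposit = cushion − low point = $2,659.44 − (-$1,329.72) = $3,989.16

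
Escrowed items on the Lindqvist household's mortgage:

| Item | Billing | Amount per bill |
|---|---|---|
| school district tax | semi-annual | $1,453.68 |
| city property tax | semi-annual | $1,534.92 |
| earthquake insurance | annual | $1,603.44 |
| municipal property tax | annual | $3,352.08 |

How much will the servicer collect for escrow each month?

$911.06

School district tax: $1,453.68 × 2 = $2,907.36
City property tax: $1,534.92 × 2 = $3,069.84
Earthquake insurance: $1,603.44
Municipal property tax: $3,352.08
Annual escrow total = $2,907.36 + $3,069.84 + $1,603.44 + $3,352.08 = $10,932.72
Monthly escrow = $10,932.72 ÷ 12 = $911.06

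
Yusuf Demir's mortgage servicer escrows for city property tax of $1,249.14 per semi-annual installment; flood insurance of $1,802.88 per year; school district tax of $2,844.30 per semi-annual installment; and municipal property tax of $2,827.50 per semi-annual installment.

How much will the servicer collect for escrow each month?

City property tax — $1,249.14 × 2 = $2,498.28/yr
Flood insurance — $1,802.88/yr
School district tax — $2,844.30 × 2 = $5,688.60/yr
Municipal property tax — $2,827.50 × 2 = $5,655.00/yr
Combined annual = $2,498.28 + $1,802.88 + $5,688.60 + $5,655.00 = $15,644.76
Per month = $15,644.76 ÷ 12 = $1,303.73

$1,303.73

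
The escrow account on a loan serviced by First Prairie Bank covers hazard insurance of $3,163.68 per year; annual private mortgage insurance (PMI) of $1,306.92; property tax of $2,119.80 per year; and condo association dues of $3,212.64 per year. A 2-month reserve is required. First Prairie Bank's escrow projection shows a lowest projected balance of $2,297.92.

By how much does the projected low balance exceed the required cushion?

Hazard insurance: $3,163.68 annually
Private mortgage insurance (PMI): $1,306.92 annually
Property tax: $2,119.80 annually
Condo association dues: $3,212.64 annually
Combined annual = $3,163.68 + $1,306.92 + $2,119.80 + $3,212.64 = $9,803.04
Monthly = $9,803.04 / 12 = $816.92
Cushion = 2 × $816.92 = $1,633.84
Surplus = $2,297.92 − $1,633.84 = $664.08

$664.08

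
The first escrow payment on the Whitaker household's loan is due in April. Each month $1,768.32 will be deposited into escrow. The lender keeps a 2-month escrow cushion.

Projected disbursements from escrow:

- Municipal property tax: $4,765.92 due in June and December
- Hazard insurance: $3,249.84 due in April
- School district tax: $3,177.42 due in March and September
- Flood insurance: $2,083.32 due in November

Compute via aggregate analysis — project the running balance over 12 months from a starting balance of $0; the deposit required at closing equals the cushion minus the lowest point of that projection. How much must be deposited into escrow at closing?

$6,247.44

Cushion = 2 × $1,768.32 = $3,536.64
Trial balance (start $0, +$1,768.32 each month, − disbursements):
  Apr: +$1,768.32 − $3,249.84 → -$1,481.52
  May: +$1,768.32 → $286.80
  Jun: +$1,768.32 − $4,765.92 → -$2,710.80
  Jul: +$1,768.32 → -$942.48
  Aug: +$1,768.32 → $825.84
  Sep: +$1,768.32 − $3,177.42 → -$583.26
  Oct: +$1,768.32 → $1,185.06
  Nov: +$1,768.32 − $2,083.32 → $870.06
  Dec: +$1,768.32 − $4,765.92 → -$2,127.54
  Jan: +$1,768.32 → -$359.22
  Feb: +$1,768.32 → $1,409.10
  Mar: +$1,768.32 − $3,177.42 → $0.00
Lowest trial balance = -$2,710.80 (Jun)
Initial deposit = cushion − low point = $3,536.64 − (-$2,710.80) = $6,247.44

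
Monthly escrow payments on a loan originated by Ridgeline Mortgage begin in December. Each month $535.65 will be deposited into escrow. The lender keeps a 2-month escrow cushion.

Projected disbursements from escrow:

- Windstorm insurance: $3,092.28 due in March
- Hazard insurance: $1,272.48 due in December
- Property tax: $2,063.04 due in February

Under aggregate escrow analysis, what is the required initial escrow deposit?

$5,356.50

Cushion = 2 × $535.65 = $1,071.30
Trial balance (start $0, +$535.65 each month, − disbursements):
  Dec: +$535.65 − $1,272.48 → -$736.83
  Jan: +$535.65 → -$201.18
  Feb: +$535.65 − $2,063.04 → -$1,728.57
  Mar: +$535.65 − $3,092.28 → -$4,285.20
  Apr: +$535.65 → -$3,749.55
  May: +$535.65 → -$3,213.90
  Jun: +$535.65 → -$2,678.25
  Jul: +$535.65 → -$2,142.60
  Aug: +$535.65 → -$1,606.95
  Sep: +$535.65 → -$1,071.30
  Oct: +$535.65 → -$535.65
  Nov: +$535.65 → $0.00
Lowest trial balance = -$4,285.20 (Mar)
Initial deposit = cushion − low point = $1,071.30 − (-$4,285.20) = $5,356.50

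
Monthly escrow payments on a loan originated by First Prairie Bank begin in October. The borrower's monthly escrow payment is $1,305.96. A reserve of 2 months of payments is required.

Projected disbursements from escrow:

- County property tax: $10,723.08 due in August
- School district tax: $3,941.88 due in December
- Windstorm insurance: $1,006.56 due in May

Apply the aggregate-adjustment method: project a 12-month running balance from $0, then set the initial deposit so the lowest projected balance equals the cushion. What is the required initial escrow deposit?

$3,917.88

Cushion = 2 × $1,305.96 = $2,611.92
Trial balance (start $0, +$1,305.96 each month, − disbursements):
  Oct: +$1,305.96 → $1,305.96
  Nov: +$1,305.96 → $2,611.92
  Dec: +$1,305.96 − $3,941.88 → -$24.00
  Jan: +$1,305.96 → $1,281.96
  Feb: +$1,305.96 → $2,587.92
  Mar: +$1,305.96 → $3,893.88
  Apr: +$1,305.96 → $5,199.84
  May: +$1,305.96 − $1,006.56 → $5,499.24
  Jun: +$1,305.96 → $6,805.20
  Jul: +$1,305.96 → $8,111.16
  Aug: +$1,305.96 − $10,723.08 → -$1,305.96
  Sep: +$1,305.96 → $0.00
Lowest trial balance = -$1,305.96 (Aug)
Initial deposit = cushion − low point = $2,611.92 − (-$1,305.96) = $3,917.88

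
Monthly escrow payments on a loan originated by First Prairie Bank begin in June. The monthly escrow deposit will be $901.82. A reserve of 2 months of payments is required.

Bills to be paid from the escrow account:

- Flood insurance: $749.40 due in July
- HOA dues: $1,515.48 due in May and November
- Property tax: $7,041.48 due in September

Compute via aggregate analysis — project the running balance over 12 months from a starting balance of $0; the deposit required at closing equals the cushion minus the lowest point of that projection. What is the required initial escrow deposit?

Cushion = 2 × $901.82 = $1,803.64
Trial balance (start $0, +$901.82 each month, − disbursements):
  Jun: +$901.82 → $901.82
  Jul: +$901.82 − $749.40 → $1,054.24
  Aug: +$901.82 → $1,956.06
  Sep: +$901.82 − $7,041.48 → -$4,183.60
  Oct: +$901.82 → -$3,281.78
  Nov: +$901.82 − $1,515.48 → -$3,895.44
  Dec: +$901.82 → -$2,993.62
  Jan: +$901.82 → -$2,091.80
  Feb: +$901.82 → -$1,189.98
  Mar: +$901.82 → -$288.16
  Apr: +$901.82 → $613.66
  May: +$901.82 − $1,515.48 → $0.00
Lowest trial balance = -$4,183.60 (Sep)
Initial deposit = cushion − low point = $1,803.64 − (-$4,183.60) = $5,987.24

$5,987.24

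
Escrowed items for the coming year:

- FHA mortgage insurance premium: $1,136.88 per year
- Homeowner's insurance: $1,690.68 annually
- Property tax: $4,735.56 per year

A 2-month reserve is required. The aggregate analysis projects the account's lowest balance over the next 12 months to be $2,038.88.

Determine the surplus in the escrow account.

FHA mortgage insurance premium: $1,136.88 per year
Homeowner's insurance: $1,690.68 per year
Property tax: $4,735.56 per year
Combined annual = $1,136.88 + $1,690.68 + $4,735.56 = $7,563.12
Base monthly escrow = $7,563.12 / 12 = $630.26
Required reserve = 2 × $630.26 = $1,260.52
Surplus = $2,038.88 − $1,260.52 = $778.36

$778.36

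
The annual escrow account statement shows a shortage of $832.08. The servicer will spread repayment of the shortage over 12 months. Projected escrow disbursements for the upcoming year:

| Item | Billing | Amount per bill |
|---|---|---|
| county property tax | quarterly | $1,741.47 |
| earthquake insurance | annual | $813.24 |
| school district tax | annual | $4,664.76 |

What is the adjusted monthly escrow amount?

$1,106.33

County property tax — $1,741.47 × 4 = $6,965.88
Earthquake insurance — $813.24
School district tax — $4,664.76
Combined annual = $6,965.88 + $813.24 + $4,664.76 = $12,443.88
Monthly = $12,443.88 ÷ 12 = $1,036.99
Monthly shortage recovery: $832.08 / 12 = $69.34
Adjusted monthly = $1,036.99 + $69.34 = $1,106.33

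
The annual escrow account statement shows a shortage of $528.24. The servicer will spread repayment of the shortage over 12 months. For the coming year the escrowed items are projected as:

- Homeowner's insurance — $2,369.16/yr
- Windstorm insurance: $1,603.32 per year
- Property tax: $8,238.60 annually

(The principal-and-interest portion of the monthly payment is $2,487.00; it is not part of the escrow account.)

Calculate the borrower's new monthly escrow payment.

$1,061.61

Homeowner's insurance = $2,369.16 annually
Windstorm insurance = $1,603.32 annually
Property tax = $8,238.60 annually
Yearly total = $12,211.08
Base monthly escrow = $12,211.08 ÷ 12 = $1,017.59
Monthly shortage recovery: $528.24 / 12 = $44.02
Adjusted monthly = $1,017.59 + $44.02 = $1,061.61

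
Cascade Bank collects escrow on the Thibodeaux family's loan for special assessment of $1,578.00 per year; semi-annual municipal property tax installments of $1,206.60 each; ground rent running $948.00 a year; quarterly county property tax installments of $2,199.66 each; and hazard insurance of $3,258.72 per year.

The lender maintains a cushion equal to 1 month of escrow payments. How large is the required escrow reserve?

Special assessment: $1,578.00/yr
Municipal property tax: $1,206.60 × 2 = $2,413.20/yr
Ground rent: $948.00/yr
County property tax: $2,199.66 × 4 = $8,798.64/yr
Hazard insurance: $3,258.72/yr
Total annual escrow = $16,996.56
Monthly escrow = $16,996.56 / 12 = $1,416.38
Required cushion = 1 × $1,416.38 = $1,416.38

$1,416.38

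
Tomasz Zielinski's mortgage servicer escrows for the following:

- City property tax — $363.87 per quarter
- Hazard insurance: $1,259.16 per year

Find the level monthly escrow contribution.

City property tax = $363.87 × 4 = $1,455.48
Hazard insurance = $1,259.16
Total annual escrow = $1,455.48 + $1,259.16 = $2,714.64
Per month = $2,714.64 / 12 = $226.22

$226.22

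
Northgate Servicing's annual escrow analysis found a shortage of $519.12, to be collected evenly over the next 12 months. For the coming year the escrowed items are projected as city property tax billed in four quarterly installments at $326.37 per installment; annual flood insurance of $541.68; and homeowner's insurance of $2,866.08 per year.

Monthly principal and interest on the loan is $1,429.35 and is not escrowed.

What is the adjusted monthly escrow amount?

$436.03

City property tax = $326.37 × 4 = $1,305.48 annually
Flood insurance = $541.68 annually
Homeowner's insurance = $2,866.08 annually
Combined annual = $1,305.48 + $541.68 + $2,866.08 = $4,713.24
Monthly escrow = $4,713.24 ÷ 12 = $392.77
Shortage spread = $519.12 ÷ 12 = $43.26/mo
Adjusted monthly = $392.77 + $43.26 = $436.03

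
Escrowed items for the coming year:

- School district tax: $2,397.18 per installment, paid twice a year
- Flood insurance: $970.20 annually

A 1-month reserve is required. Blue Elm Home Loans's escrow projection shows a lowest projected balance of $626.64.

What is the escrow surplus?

School district tax = $2,397.18 × 2 = $4,794.36
Flood insurance = $970.20
Combined annual = $5,764.56
Base monthly escrow = $5,764.56 ÷ 12 = $480.38
Required cushion = 1 × $480.38 = $480.38
Surplus = $626.64 − $480.38 = $146.26

$146.26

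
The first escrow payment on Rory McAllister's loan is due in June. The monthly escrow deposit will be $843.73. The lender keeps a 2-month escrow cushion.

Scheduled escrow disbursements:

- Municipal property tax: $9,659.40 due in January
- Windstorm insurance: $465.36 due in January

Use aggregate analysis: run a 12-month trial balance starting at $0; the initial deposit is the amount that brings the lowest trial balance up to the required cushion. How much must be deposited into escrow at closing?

$5,062.38

Cushion = 2 × $843.73 = $1,687.46
Trial balance (start $0, +$843.73 each month, − disbursements):
  Jun: +$843.73 → $843.73
  Jul: +$843.73 → $1,687.46
  Aug: +$843.73 → $2,531.19
  Sep: +$843.73 → $3,374.92
  Oct: +$843.73 → $4,218.65
  Nov: +$843.73 → $5,062.38
  Dec: +$843.73 → $5,906.11
  Jan: +$843.73 − $10,124.76 → -$3,374.92
  Feb: +$843.73 → -$2,531.19
  Mar: +$843.73 → -$1,687.46
  Apr: +$843.73 → -$843.73
  May: +$843.73 → $0.00
Lowest trial balance = -$3,374.92 (Jan)
Initial deposit = cushion − low point = $1,687.46 − (-$3,374.92) = $5,062.38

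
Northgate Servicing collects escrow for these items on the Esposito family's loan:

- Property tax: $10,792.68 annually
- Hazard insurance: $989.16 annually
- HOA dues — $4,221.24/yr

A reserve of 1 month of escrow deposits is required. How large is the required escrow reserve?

Property tax: $10,792.68 per year
Hazard insurance: $989.16 per year
HOA dues: $4,221.24 per year
Total annual escrow = $10,792.68 + $989.16 + $4,221.24 = $16,003.08
Per month = $16,003.08 ÷ 12 = $1,333.59
Required cushion = 1 × $1,333.59 = $1,333.59

$1,333.59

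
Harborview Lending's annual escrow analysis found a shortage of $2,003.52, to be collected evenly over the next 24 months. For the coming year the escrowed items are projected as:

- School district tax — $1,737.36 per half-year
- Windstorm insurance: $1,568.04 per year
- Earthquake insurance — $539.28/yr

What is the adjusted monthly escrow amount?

$548.65

School district tax — $1,737.36 × 2 = $3,474.72
Windstorm insurance — $1,568.04
Earthquake insurance — $539.28
Annual escrow total = $3,474.72 + $1,568.04 + $539.28 = $5,582.04
Monthly = $5,582.04 / 12 = $465.17
Monthly shortage recovery: $2,003.52 ÷ 24 = $83.48
New monthly escrow = $465.17 + $83.48 = $548.65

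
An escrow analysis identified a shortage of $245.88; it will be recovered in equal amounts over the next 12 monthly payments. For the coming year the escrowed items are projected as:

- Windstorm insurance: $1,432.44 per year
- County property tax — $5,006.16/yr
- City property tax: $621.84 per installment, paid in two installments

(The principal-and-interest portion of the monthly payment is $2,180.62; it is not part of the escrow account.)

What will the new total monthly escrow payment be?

$660.68

Windstorm insurance: $1,432.44/yr
County property tax: $5,006.16/yr
City property tax: $621.84 × 2 = $1,243.68/yr
Total annual escrow = $1,432.44 + $5,006.16 + $1,243.68 = $7,682.28
Base monthly escrow = $7,682.28 / 12 = $640.19
Shortage per month = $245.88 / 12 = $20.49
Adjusted monthly = $640.19 + $20.49 = $660.68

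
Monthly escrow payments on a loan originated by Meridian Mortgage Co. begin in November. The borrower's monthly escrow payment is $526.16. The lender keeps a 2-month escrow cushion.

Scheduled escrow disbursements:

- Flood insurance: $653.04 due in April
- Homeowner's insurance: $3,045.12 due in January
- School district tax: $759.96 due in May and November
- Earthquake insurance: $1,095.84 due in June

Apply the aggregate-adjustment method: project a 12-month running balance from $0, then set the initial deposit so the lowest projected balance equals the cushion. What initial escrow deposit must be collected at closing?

$3,278.92

Cushion = 2 × $526.16 = $1,052.32
Trial balance (start $0, +$526.16 each month, − disbursements):
  Nov: +$526.16 − $759.96 → -$233.80
  Dec: +$526.16 → $292.36
  Jan: +$526.16 − $3,045.12 → -$2,226.60
  Feb: +$526.16 → -$1,700.44
  Mar: +$526.16 → -$1,174.28
  Apr: +$526.16 − $653.04 → -$1,301.16
  May: +$526.16 − $759.96 → -$1,534.96
  Jun: +$526.16 − $1,095.84 → -$2,104.64
  Jul: +$526.16 → -$1,578.48
  Aug: +$526.16 → -$1,052.32
  Sep: +$526.16 → -$526.16
  Oct: +$526.16 → $0.00
Lowest trial balance = -$2,226.60 (Jan)
Initial deposit = cushion − low point = $1,052.32 − (-$2,226.60) = $3,278.92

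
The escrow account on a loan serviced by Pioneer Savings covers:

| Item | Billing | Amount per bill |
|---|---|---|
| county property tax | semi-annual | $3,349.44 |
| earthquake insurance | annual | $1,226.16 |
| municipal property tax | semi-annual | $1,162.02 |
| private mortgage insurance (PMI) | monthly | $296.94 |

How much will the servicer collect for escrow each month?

$1,151.03

County property tax = $3,349.44 × 2 = $6,698.88 per year
Earthquake insurance = $1,226.16 per year
Municipal property tax = $1,162.02 × 2 = $2,324.04 per year
Private mortgage insurance (PMI) = $296.94 × 12 = $3,563.28 per year
Combined annual = $6,698.88 + $1,226.16 + $2,324.04 + $3,563.28 = $13,812.36
Monthly escrow = $13,812.36 / 12 = $1,151.03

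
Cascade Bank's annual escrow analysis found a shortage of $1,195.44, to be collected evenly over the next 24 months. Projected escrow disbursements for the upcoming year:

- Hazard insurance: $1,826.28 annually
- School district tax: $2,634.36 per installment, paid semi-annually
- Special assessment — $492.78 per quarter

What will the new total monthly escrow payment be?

Hazard insurance — $1,826.28 annually
School district tax — $2,634.36 × 2 = $5,268.72 annually
Special assessment — $492.78 × 4 = $1,971.12 annually
Yearly total = $1,826.28 + $5,268.72 + $1,971.12 = $9,066.12
Per month = $9,066.12 ÷ 12 = $755.51
Monthly shortage recovery: $1,195.44 / 24 = $49.81
New monthly escrow = $755.51 + $49.81 = $805.32

$805.32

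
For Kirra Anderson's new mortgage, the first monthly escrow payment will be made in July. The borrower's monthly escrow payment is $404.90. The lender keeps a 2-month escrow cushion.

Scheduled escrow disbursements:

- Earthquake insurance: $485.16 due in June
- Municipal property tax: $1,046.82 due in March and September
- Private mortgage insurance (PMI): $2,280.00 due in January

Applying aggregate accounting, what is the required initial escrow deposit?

$1,539.34

Cushion = 2 × $404.90 = $809.80
Trial balance (start $0, +$404.90 each month, − disbursements):
  Jul: +$404.90 → $404.90
  Aug: +$404.90 → $809.80
  Sep: +$404.90 − $1,046.82 → $167.88
  Oct: +$404.90 → $572.78
  Nov: +$404.90 → $977.68
  Dec: +$404.90 → $1,382.58
  Jan: +$404.90 − $2,280.00 → -$492.52
  Feb: +$404.90 → -$87.62
  Mar: +$404.90 − $1,046.82 → -$729.54
  Apr: +$404.90 → -$324.64
  May: +$404.90 → $80.26
  Jun: +$404.90 − $485.16 → $0.00
Lowest trial balance = -$729.54 (Mar)
Initial deposit = cushion − low point = $809.80 − (-$729.54) = $1,539.34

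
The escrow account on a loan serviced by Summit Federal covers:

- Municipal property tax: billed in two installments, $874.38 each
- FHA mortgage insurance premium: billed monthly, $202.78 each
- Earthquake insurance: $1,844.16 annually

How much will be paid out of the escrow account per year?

$6,026.28

Municipal property tax — $874.38 × 2 = $1,748.76
FHA mortgage insurance premium — $202.78 × 12 = $2,433.36
Earthquake insurance — $1,844.16
Combined annual = $6,026.28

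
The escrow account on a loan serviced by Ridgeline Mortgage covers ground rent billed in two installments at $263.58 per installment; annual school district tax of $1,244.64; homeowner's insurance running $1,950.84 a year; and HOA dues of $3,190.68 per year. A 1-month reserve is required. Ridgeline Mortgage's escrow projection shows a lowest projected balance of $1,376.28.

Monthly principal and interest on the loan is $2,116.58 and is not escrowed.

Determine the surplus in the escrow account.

$800.17

Ground rent = $263.58 × 2 = $527.16/yr
School district tax = $1,244.64/yr
Homeowner's insurance = $1,950.84/yr
HOA dues = $3,190.68/yr
Combined annual = $527.16 + $1,244.64 + $1,950.84 + $3,190.68 = $6,913.32
Per month = $6,913.32 / 12 = $576.11
Required reserve = 1 × $576.11 = $576.11
Surplus = $1,376.28 − $576.11 = $800.17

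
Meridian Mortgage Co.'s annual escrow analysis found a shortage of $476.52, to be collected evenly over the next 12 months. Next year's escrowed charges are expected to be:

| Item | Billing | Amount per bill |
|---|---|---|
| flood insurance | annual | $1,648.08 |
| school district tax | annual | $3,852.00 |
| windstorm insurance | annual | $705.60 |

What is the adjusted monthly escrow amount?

$556.85

Flood insurance: $1,648.08 per year
School district tax: $3,852.00 per year
Windstorm insurance: $705.60 per year
Combined annual = $6,205.68
Monthly = $6,205.68 ÷ 12 = $517.14
Shortage spread = $476.52 ÷ 12 = $39.71/mo
New monthly escrow = $517.14 + $39.71 = $556.85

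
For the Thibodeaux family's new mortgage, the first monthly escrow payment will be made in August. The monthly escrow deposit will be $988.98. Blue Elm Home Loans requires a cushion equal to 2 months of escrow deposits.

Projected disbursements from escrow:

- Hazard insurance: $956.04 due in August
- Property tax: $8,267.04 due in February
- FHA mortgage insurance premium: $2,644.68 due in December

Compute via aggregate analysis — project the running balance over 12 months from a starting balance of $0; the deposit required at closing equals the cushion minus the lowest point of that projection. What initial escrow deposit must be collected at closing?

Cushion = 2 × $988.98 = $1,977.96
Trial balance (start $0, +$988.98 each month, − disbursements):
  Aug: +$988.98 − $956.04 → $32.94
  Sep: +$988.98 → $1,021.92
  Oct: +$988.98 → $2,010.90
  Nov: +$988.98 → $2,999.88
  Dec: +$988.98 − $2,644.68 → $1,344.18
  Jan: +$988.98 → $2,333.16
  Feb: +$988.98 − $8,267.04 → -$4,944.90
  Mar: +$988.98 → -$3,955.92
  Apr: +$988.98 → -$2,966.94
  May: +$988.98 → -$1,977.96
  Jun: +$988.98 → -$988.98
  Jul: +$988.98 → $0.00
Lowest trial balance = -$4,944.90 (Feb)
Initial deposit = cushion − low point = $1,977.96 − (-$4,944.90) = $6,922.86

$6,922.86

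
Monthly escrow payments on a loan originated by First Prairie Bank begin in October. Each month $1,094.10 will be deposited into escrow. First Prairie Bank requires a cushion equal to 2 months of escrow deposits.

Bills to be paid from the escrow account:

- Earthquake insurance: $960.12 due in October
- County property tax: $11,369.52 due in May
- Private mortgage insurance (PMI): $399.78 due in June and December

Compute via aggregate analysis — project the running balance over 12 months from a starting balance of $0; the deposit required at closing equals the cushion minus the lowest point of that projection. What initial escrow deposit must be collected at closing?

Cushion = 2 × $1,094.10 = $2,188.20
Trial balance (start $0, +$1,094.10 each month, − disbursements):
  Oct: +$1,094.10 − $960.12 → $133.98
  Nov: +$1,094.10 → $1,228.08
  Dec: +$1,094.10 − $399.78 → $1,922.40
  Jan: +$1,094.10 → $3,016.50
  Feb: +$1,094.10 → $4,110.60
  Mar: +$1,094.10 → $5,204.70
  Apr: +$1,094.10 → $6,298.80
  May: +$1,094.10 − $11,369.52 → -$3,976.62
  Jun: +$1,094.10 − $399.78 → -$3,282.30
  Jul: +$1,094.10 → -$2,188.20
  Aug: +$1,094.10 → -$1,094.10
  Sep: +$1,094.10 → $0.00
Lowest trial balance = -$3,976.62 (May)
Initial deposit = cushion − low point = $2,188.20 − (-$3,976.62) = $6,164.82

$6,164.82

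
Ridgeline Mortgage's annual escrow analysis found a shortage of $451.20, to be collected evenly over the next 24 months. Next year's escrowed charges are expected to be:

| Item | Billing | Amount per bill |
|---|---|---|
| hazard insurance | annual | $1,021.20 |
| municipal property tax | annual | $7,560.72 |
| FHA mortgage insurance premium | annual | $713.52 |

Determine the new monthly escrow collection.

$793.42

Hazard insurance — $1,021.20 annually
Municipal property tax — $7,560.72 annually
FHA mortgage insurance premium — $713.52 annually
Total per year = $1,021.20 + $7,560.72 + $713.52 = $9,295.44
Monthly escrow = $9,295.44 ÷ 12 = $774.62
Monthly shortage recovery: $451.20 / 24 = $18.80
New monthly escrow = $774.62 + $18.80 = $793.42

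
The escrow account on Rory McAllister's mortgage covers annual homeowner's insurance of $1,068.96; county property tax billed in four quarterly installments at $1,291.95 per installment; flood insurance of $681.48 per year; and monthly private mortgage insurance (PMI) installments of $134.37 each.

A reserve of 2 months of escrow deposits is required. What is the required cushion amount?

$1,421.78

Homeowner's insurance = $1,068.96/yr
County property tax = $1,291.95 × 4 = $5,167.80/yr
Flood insurance = $681.48/yr
Private mortgage insurance (PMI) = $134.37 × 12 = $1,612.44/yr
Yearly total = $8,530.68
Base monthly escrow = $8,530.68 ÷ 12 = $710.89
Reserve = 2 × $710.89 = $1,421.78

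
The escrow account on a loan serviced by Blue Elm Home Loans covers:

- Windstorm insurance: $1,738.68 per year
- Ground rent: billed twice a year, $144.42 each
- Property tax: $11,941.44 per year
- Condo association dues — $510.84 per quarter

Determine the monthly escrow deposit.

Windstorm insurance — $1,738.68 annually
Ground rent — $144.42 × 2 = $288.84 annually
Property tax — $11,941.44 annually
Condo association dues — $510.84 × 4 = $2,043.36 annually
Combined annual = $1,738.68 + $288.84 + $11,941.44 + $2,043.36 = $16,012.32
Per month = $16,012.32 ÷ 12 = $1,334.36

$1,334.36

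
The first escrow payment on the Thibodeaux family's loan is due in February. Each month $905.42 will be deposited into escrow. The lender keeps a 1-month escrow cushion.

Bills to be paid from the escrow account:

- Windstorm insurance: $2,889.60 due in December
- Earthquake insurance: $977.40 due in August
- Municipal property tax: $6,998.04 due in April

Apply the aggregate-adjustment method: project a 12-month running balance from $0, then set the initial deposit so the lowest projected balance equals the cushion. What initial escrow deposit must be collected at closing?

Cushion = 1 × $905.42 = $905.42
Trial balance (start $0, +$905.42 each month, − disbursements):
  Feb: +$905.42 → $905.42
  Mar: +$905.42 → $1,810.84
  Apr: +$905.42 − $6,998.04 → -$4,281.78
  May: +$905.42 → -$3,376.36
  Jun: +$905.42 → -$2,470.94
  Jul: +$905.42 → -$1,565.52
  Aug: +$905.42 − $977.40 → -$1,637.50
  Sep: +$905.42 → -$732.08
  Oct: +$905.42 → $173.34
  Nov: +$905.42 → $1,078.76
  Dec: +$905.42 − $2,889.60 → -$905.42
  Jan: +$905.42 → $0.00
Lowest trial balance = -$4,281.78 (Apr)
Initial deposit = cushion − low point = $905.42 − (-$4,281.78) = $5,187.20

$5,187.20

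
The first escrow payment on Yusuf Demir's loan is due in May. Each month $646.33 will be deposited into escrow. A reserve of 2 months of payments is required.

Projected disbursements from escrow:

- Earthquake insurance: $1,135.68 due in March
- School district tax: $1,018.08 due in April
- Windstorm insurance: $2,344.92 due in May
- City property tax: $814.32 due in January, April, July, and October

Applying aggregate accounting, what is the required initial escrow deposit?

$2,991.25

Cushion = 2 × $646.33 = $1,292.66
Trial balance (start $0, +$646.33 each month, − disbursements):
  May: +$646.33 − $2,344.92 → -$1,698.59
  Jun: +$646.33 → -$1,052.26
  Jul: +$646.33 − $814.32 → -$1,220.25
  Aug: +$646.33 → -$573.92
  Sep: +$646.33 → $72.41
  Oct: +$646.33 − $814.32 → -$95.58
  Nov: +$646.33 → $550.75
  Dec: +$646.33 → $1,197.08
  Jan: +$646.33 − $814.32 → $1,029.09
  Feb: +$646.33 → $1,675.42
  Mar: +$646.33 − $1,135.68 → $1,186.07
  Apr: +$646.33 − $1,832.40 → $0.00
Lowest trial balance = -$1,698.59 (May)
Initial deposit = cushion − low point = $1,292.66 − (-$1,698.59) = $2,991.25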